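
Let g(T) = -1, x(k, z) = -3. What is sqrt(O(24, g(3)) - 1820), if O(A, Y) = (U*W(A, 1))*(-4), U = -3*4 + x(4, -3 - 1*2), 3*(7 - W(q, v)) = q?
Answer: 2*I*sqrt(470) ≈ 43.359*I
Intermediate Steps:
W(q, v) = 7 - q/3
U = -15 (U = -3*4 - 3 = -12 - 3 = -15)
O(A, Y) = 420 - 20*A (O(A, Y) = -15*(7 - A/3)*(-4) = (-105 + 5*A)*(-4) = 420 - 20*A)
sqrt(O(24, g(3)) - 1820) = sqrt((420 - 20*24) - 1820) = sqrt((420 - 480) - 1820) = sqrt(-60 - 1820) = sqrt(-1880) = 2*I*sqrt(470)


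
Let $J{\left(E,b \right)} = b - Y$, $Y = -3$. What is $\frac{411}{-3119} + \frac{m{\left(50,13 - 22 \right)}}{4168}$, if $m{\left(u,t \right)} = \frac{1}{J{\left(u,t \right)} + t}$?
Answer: $- \frac{25698839}{194999880} \approx -0.13179$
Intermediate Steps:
$J{\left(E,b \right)} = 3 + b$ ($J{\left(E,b \right)} = b - -3 = b + 3 = 3 + b$)
$m{\left(u,t \right)} = \frac{1}{3 + 2 t}$ ($m{\left(u,t \right)} = \frac{1}{\left(3 + t\right) + t} = \frac{1}{3 + 2 t}$)
$\frac{411}{-3119} + \frac{m{\left(50,13 - 22 \right)}}{4168} = \frac{411}{-3119} + \frac{1}{\left(3 + 2 \left(13 - 22\right)\right) 4168} = 411 \left(- \frac{1}{3119}\right) + \frac{1}{3 + 2 \left(-9\right)} \frac{1}{4168} = - \frac{411}{3119} + \frac{1}{3 - 18} \cdot \frac{1}{4168} = - \frac{411}{3119} + \frac{1}{-15} \cdot \frac{1}{4168} = - \frac{411}{3119} - \frac{1}{62520} = - \frac{25698839}{194999880}$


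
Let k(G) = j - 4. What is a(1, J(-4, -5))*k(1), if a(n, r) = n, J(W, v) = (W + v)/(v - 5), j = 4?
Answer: 0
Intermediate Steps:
k(G) = 0 (k(G) = 4 - 4 = 0)
J(W, v) = (W + v)/(-5 + v)
a(1, J(-4, -5))*k(1) = 1*0 = 0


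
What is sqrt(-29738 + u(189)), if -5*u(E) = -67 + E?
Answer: 2*I*sqrt(186015)/5 ≈ 172.52*I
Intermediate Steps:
u(E) = 67/5 - E/5 (u(E) = -(-67 + E)/5 = 67/5 - E/5)
sqrt(-29738 + u(189)) = sqrt(-29738 + (67/5 - 1/5*189)) = sqrt(-29738 + (67/5 - 189/5)) = sqrt(-29738 - 122/5) = sqrt(-148812/5) = 2*I*sqrt(186015)/5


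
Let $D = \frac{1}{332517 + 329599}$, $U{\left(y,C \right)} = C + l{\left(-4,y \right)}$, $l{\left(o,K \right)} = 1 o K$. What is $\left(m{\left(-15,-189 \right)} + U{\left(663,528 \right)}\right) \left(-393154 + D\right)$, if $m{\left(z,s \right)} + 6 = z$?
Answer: $\frac{42951736387395}{50932} \approx 8.4332 \cdot 10^{8}$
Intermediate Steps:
$m{\left(z,s \right)} = -6 + z$
$l{\left(o,K \right)} = K o$ ($l{\left(o,K \right)} = 1 K o = K o$)
$U{\left(y,C \right)} = C - 4 y$ ($U{\left(y,C \right)} = C + y \left(-4\right) = C - 4 y$)
$D = \frac{1}{662116} \approx 1.5103 \cdot 10^{-6}$
$\left(m{\left(-15,-189 \right)} + U{\left(663,528 \right)}\right) \left(-393154 + D\right) = \left(\left(-6 - 15\right) + \left(528 - 2652\right)\right) \left(-393154 + \frac{1}{662116}\right) = \left(-21 + \left(528 - 2652\right)\right) \left(- \frac{260313553863}{662116}\right) = \left(-21 - 2124\right) \left(- \frac{260313553863}{662116}\right) = \left(-2145\right) \left(- \frac{260313553863}{662116}\right) = \frac{42951736387395}{50932}$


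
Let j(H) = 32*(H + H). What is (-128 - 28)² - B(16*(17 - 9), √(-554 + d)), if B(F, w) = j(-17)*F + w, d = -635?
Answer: 163600 - I*√1189 ≈ 1.636e+5 - 34.482*I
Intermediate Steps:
j(H) = 64*H (j(H) = 32*(2*H) = 64*H)
B(F, w) = w - 1088*F (B(F, w) = (64*(-17))*F + w = -1088*F + w = w - 1088*F)
(-128 - 28)² - B(16*(17 - 9), √(-554 + d)) = (-128 - 28)² - (√(-554 - 635) - 17408*(17 - 9)) = (-156)² - (√(-1189) - 17408*8) = 24336 - (I*√1189 - 1088*128) = 24336 - (I*√1189 - 139264) = 24336 - (-139264 + I*√1189) = 24336 + (139264 - I*√1189) = 163600 - I*√1189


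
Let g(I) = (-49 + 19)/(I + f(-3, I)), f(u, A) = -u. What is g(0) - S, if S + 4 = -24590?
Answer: 24584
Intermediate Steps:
g(I) = -30/(3 + I) (g(I) = (-49 + 19)/(I - 1*(-3)) = -30/(I + 3) = -30/(3 + I))
S = -24594 (S = -4 - 24590 = -24594)
g(0) - S = -30/(3 + 0) - 1*(-24594) = -30/3 + 24594 = -30*1/3 + 24594 = -10 + 24594 = 24584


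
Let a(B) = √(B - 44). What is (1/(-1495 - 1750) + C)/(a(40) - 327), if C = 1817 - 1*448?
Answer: -1452666108/346997585 - 8884808*I/346997585 ≈ -4.1864 - 0.025605*I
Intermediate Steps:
a(B) = √(-44 + B)
C = 1369 (C = 1817 - 448 = 1369)
(1/(-1495 - 1750) + C)/(a(40) - 327) = (1/(-1495 - 1750) + 1369)/(√(-44 + 40) - 327) = (1/(-3245) + 1369)/(√(-4) - 327) = (-1/3245 + 1369)/(2*I - 327) = 4442404/(3245*(-327 + 2*I)) = 4442404*((-327 - 2*I)/106933)/3245 = 4442404*(-327 - 2*I)/346997585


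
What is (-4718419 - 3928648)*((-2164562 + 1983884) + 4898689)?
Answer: -40796957223737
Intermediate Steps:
(-4718419 - 3928648)*((-2164562 + 1983884) + 4898689) = -8647067*(-180678 + 4898689) = -8647067*4718011 = -40796957223737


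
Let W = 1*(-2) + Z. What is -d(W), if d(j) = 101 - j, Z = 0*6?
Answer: -103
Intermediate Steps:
Z = 0
W = -2 (W = 1*(-2) + 0 = -2 + 0 = -2)
-d(W) = -(101 - 1*(-2)) = -(101 + 2) = -1*103 = -103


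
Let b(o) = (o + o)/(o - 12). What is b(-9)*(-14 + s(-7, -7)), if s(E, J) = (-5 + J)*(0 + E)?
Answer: 60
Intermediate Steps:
b(o) = 2*o/(-12 + o) (b(o) = (2*o)/(-12 + o) = 2*o/(-12 + o))
s(E, J) = E*(-5 + J) (s(E, J) = (-5 + J)*E = E*(-5 + J))
b(-9)*(-14 + s(-7, -7)) = (2*(-9)/(-12 - 9))*(-14 - 7*(-5 - 7)) = (2*(-9)/(-21))*(-14 - 7*(-12)) = (2*(-9)*(-1/21))*(-14 + 84) = (6/7)*70 = 60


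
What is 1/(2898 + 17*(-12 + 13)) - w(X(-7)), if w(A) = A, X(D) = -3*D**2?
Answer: 428506/2915 ≈ 147.00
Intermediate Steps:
1/(2898 + 17*(-12 + 13)) - w(X(-7)) = 1/(2898 + 17*(-12 + 13)) - (-3)*(-7)**2 = 1/(2898 + 17*1) - (-3)*49 = 1/(2898 + 17) - 1*(-147) = 1/2915 + 147 = 428506/2915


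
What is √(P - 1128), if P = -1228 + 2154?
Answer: I*√202 ≈ 14.213*I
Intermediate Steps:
P = 926
√(P - 1128) = √(926 - 1128) = √(-202) = I*√202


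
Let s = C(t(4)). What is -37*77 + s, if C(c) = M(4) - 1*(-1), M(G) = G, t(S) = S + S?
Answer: -2844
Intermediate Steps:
t(S) = 2*S
C(c) = 5 (C(c) = 4 - 1*(-1) = 4 + 1 = 5)
s = 5
-37*77 + s = -37*77 + 5 = -2849 + 5 = -2844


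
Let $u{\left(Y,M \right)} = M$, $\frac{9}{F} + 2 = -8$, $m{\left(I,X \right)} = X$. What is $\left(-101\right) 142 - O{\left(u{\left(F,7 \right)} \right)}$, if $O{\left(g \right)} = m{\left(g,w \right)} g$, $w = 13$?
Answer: $-14433$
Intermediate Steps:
$F = - \frac{9}{10}$ ($F = \frac{9}{-2 - 8} = \frac{9}{-10} = 9 \left(- \frac{1}{10}\right) = - \frac{9}{10} \approx -0.9$)
$O{\left(g \right)} = 13 g$
$\left(-101\right) 142 - O{\left(u{\left(F,7 \right)} \right)} = \left(-101\right) 142 - 13 \cdot 7 = -14342 - 91 = -14433$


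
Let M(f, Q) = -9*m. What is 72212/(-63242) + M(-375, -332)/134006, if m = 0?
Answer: -36106/31621 ≈ -1.1418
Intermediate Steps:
M(f, Q) = 0 (M(f, Q) = -9*0 = 0)
72212/(-63242) + M(-375, -332)/134006 = 72212/(-63242) + 0/134006 = 72212*(-1/63242) + 0*(1/134006) = -36106/31621 + 0 = -36106/31621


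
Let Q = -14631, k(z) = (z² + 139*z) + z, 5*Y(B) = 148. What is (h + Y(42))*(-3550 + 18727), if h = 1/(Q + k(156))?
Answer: 4723755247/10515 ≈ 4.4924e+5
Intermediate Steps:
Y(B) = 148/5 (Y(B) = (⅕)*148 = 148/5)
k(z) = z² + 140*z
h = 1/31545 (h = 1/(-14631 + 156*(140 + 156)) = 1/(-14631 + 156*296) = 1/(-14631 + 46176) = 1/31545 ≈ 3.1701e-5)
(h + Y(42))*(-3550 + 18727) = (1/31545 + 148/5)*(-3550 + 18727) = (933733/31545)*15177 = 4723755247/10515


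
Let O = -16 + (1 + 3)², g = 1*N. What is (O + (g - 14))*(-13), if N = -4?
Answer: 234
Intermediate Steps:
g = -4 (g = 1*(-4) = -4)
O = 0 (O = -16 + 4² = -16 + 16 = 0)
(O + (g - 14))*(-13) = (0 + (-4 - 14))*(-13) = (0 - 18)*(-13) = -18*(-13) = 234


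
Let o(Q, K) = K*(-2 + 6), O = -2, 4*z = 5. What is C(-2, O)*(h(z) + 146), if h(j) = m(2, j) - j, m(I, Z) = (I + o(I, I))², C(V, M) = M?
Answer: -979/2 ≈ -489.50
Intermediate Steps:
z = 5/4 (z = (¼)*5 = 5/4 ≈ 1.2500)
o(Q, K) = 4*K (o(Q, K) = K*4 = 4*K)
m(I, Z) = 25*I² (m(I, Z) = (I + 4*I)² = (5*I)² = 25*I²)
h(j) = 100 - j (h(j) = 25*2² - j = 25*4 - j = 100 - j)
C(-2, O)*(h(z) + 146) = -2*((100 - 1*5/4) + 146) = -2*((100 - 5/4) + 146) = -2*(395/4 + 146) = -2*979/4 = -979/2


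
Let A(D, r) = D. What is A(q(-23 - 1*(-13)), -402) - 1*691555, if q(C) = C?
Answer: -691565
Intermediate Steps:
A(q(-23 - 1*(-13)), -402) - 1*691555 = (-23 - 1*(-13)) - 1*691555 = (-23 + 13) - 691555 = -10 - 691555 = -691565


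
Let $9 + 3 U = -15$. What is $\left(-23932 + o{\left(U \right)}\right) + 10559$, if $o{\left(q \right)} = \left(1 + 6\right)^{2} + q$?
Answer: $-13332$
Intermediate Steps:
$U = -8$ ($U = -3 + \frac{1}{3} \left(-15\right) = -3 - 5 = -8$)
$o{\left(q \right)} = 49 + q$ ($o{\left(q \right)} = 7^{2} + q = 49 + q$)
$\left(-23932 + o{\left(U \right)}\right) + 10559 = \left(-23932 + \left(49 - 8\right)\right) + 10559 = \left(-23932 + 41\right) + 10559 = -23891 + 10559 = -13332$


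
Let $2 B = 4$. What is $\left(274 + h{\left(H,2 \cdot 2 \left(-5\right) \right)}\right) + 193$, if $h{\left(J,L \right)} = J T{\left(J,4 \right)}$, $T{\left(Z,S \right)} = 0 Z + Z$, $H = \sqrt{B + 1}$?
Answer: $470$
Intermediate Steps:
$B = 2$ ($B = \frac{1}{2} \cdot 4 = 2$)
$H = \sqrt{3}$ ($H = \sqrt{2 + 1} = \sqrt{3} \approx 1.732$)
$T{\left(Z,S \right)} = Z$ ($T{\left(Z,S \right)} = 0 + Z = Z$)
$h{\left(J,L \right)} = J^{2}$ ($h{\left(J,L \right)} = J J = J^{2}$)
$\left(274 + h{\left(H,2 \cdot 2 \left(-5\right) \right)}\right) + 193 = \left(274 + \left(\sqrt{3}\right)^{2}\right) + 193 = \left(274 + 3\right) + 193 = 277 + 193 = 470$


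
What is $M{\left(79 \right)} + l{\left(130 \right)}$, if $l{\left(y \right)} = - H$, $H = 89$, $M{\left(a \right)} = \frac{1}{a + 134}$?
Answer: $- \frac{18956}{213} \approx -88.995$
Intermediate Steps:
$M{\left(a \right)} = \frac{1}{134 + a}$
$l{\left(y \right)} = -89$ ($l{\left(y \right)} = \left(-1\right) 89 = -89$)
$M{\left(79 \right)} + l{\left(130 \right)} = \frac{1}{134 + 79} - 89 = \frac{1}{213} - 89 = - \frac{18956}{213}$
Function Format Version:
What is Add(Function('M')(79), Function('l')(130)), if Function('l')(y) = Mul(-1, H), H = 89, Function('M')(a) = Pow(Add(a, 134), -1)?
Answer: Rational(-18956, 213) ≈ -88.995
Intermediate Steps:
Function('M')(a) = Pow(Add(134, a), -1)
Function('l')(y) = -89 (Function('l')(y) = Mul(-1, 89) = -89)
Add(Function('M')(79), Function('l')(130)) = Add(Pow(Add(134, 79), -1), -89) = Add(Pow(213, -1), -89) = Add(Rational(1, 213), -89) = Rational(-18956, 213)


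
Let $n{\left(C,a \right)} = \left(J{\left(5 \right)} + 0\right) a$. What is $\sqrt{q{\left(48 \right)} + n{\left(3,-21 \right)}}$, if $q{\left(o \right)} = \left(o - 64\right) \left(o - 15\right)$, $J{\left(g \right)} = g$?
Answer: $i \sqrt{633} \approx 25.159 i$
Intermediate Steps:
$q{\left(o \right)} = \left(-64 + o\right) \left(-15 + o\right)$
$n{\left(C,a \right)} = 5 a$ ($n{\left(C,a \right)} = \left(5 + 0\right) a = 5 a$)
$\sqrt{q{\left(48 \right)} + n{\left(3,-21 \right)}} = \sqrt{\left(960 + 48^{2} - 3792\right) + 5 \left(-21\right)} = \sqrt{\left(960 + 2304 - 3792\right) - 105} = \sqrt{-528 - 105} = \sqrt{-633} = i \sqrt{633}$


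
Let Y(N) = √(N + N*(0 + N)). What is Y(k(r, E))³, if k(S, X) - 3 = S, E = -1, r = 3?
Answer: 42*√42 ≈ 272.19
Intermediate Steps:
k(S, X) = 3 + S
Y(N) = √(N + N²) (Y(N) = √(N + N*N) = √(N + N²))
Y(k(r, E))³ = (√((3 + 3)*(1 + (3 + 3))))³ = (√(6*(1 + 6)))³ = (√(6*7))³ = (√42)³ = 42*√42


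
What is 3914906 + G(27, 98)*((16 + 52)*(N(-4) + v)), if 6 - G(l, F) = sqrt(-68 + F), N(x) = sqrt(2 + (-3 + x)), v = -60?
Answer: 3914906 - 68*(6 - sqrt(30))*(60 - I*sqrt(5)) ≈ 3.9128e+6 + 79.489*I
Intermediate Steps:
N(x) = sqrt(-1 + x)
G(l, F) = 6 - sqrt(-68 + F)
3914906 + G(27, 98)*((16 + 52)*(N(-4) + v)) = 3914906 + (6 - sqrt(-68 + 98))*((16 + 52)*(sqrt(-1 - 4) - 60)) = 3914906 + (6 - sqrt(30))*(68*(sqrt(-5) - 60)) = 3914906 + (6 - sqrt(30))*(68*(I*sqrt(5) - 60)) = 3914906 + (6 - sqrt(30))*(68*(-60 + I*sqrt(5))) = 3914906 + (6 - sqrt(30))*(-4080 + 68*I*sqrt(5)) = 3914906 + (-4080 + 68*I*sqrt(5))*(6 - sqrt(30))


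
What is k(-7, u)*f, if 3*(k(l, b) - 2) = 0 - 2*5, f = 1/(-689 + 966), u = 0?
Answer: -4/831 ≈ -0.0048135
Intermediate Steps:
f = 1/277 ≈ 0.0036101
k(l, b) = -4/3 (k(l, b) = 2 + (0 - 2*5)/3 = 2 + (0 - 10)/3 = 2 + (⅓)*(-10) = 2 - 10/3 = -4/3)
k(-7, u)*f = -4/3*1/277 = -4/831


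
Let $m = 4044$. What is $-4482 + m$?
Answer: $-438$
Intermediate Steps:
$-4482 + m = -4482 + 4044 = -438$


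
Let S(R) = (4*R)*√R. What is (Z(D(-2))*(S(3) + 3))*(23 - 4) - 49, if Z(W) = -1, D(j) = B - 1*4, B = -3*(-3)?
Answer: -106 - 228*√3 ≈ -500.91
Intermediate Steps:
B = 9
D(j) = 5 (D(j) = 9 - 1*4 = 9 - 4 = 5)
S(R) = 4*R^(3/2)
(Z(D(-2))*(S(3) + 3))*(23 - 4) - 49 = (-(4*3^(3/2) + 3))*(23 - 4) - 49 = -(4*(3*√3) + 3)*19 - 49 = -(12*√3 + 3)*19 - 49 = -(3 + 12*√3)*19 - 49 = (-3 - 12*√3)*19 - 49 = (-57 - 228*√3) - 49 = -106 - 228*√3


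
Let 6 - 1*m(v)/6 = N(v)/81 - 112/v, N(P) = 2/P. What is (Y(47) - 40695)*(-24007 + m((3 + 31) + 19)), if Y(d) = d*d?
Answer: 1319467917446/1431 ≈ 9.2206e+8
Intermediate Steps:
Y(d) = d²
m(v) = 36 + 18140/(27*v) (m(v) = 36 - 6*((2/v)/81 - 112/v) = 36 - 6*((2/v)*(1/81) - 112/v) = 36 - 6*(2/(81*v) - 112/v) = 36 - (-18140)/(27*v) = 36 + 18140/(27*v))
(Y(47) - 40695)*(-24007 + m((3 + 31) + 19)) = (47² - 40695)*(-24007 + (36 + 18140/(27*((3 + 31) + 19)))) = (2209 - 40695)*(-24007 + (36 + 18140/(27*(34 + 19)))) = -38486*(-24007 + (36 + (18140/27)/53)) = -38486*(-24007 + (36 + (18140/27)*(1/53))) = -38486*(-24007 + (36 + 18140/1431)) = -38486*(-24007 + 69656/1431) = -38486*(-34284361/1431) = 1319467917446/1431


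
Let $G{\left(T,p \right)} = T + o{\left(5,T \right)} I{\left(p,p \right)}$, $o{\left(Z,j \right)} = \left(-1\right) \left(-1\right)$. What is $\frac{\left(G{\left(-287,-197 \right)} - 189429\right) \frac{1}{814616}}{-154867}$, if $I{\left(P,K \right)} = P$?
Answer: $\frac{189913}{126157136072} \approx 1.5054 \cdot 10^{-6}$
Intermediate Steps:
$o{\left(Z,j \right)} = 1$
$G{\left(T,p \right)} = T + p$ ($G{\left(T,p \right)} = T + 1 p = T + p$)
$\frac{\left(G{\left(-287,-197 \right)} - 189429\right) \frac{1}{814616}}{-154867} = \frac{\left(\left(-287 - 197\right) - 189429\right) \frac{1}{814616}}{-154867} = \left(-484 - 189429\right) \frac{1}{814616} \left(- \frac{1}{154867}\right) = \left(-189913\right) \frac{1}{814616} \left(- \frac{1}{154867}\right) = \left(- \frac{189913}{814616}\right) \left(- \frac{1}{154867}\right) = \frac{189913}{126157136072}$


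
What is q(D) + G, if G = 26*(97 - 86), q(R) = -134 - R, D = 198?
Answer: -46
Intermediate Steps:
G = 286 (G = 26*11 = 286)
q(D) + G = (-134 - 1*198) + 286 = (-134 - 198) + 286 = -332 + 286 = -46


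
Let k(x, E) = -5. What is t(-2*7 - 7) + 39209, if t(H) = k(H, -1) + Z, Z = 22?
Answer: 39226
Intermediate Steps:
t(H) = 17 (t(H) = -5 + 22 = 17)
t(-2*7 - 7) + 39209 = 17 + 39209 = 39226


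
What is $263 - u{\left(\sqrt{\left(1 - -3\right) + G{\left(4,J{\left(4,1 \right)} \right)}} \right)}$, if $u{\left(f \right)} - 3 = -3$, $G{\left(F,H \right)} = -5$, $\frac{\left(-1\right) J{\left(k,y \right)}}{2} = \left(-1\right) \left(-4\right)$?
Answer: $263$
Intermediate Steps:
$J{\left(k,y \right)} = -8$ ($J{\left(k,y \right)} = - 2 \left(\left(-1\right) \left(-4\right)\right) = \left(-2\right) 4 = -8$)
$u{\left(f \right)} = 0$ ($u{\left(f \right)} = 3 - 3 = 0$)
$263 - u{\left(\sqrt{\left(1 - -3\right) + G{\left(4,J{\left(4,1 \right)} \right)}} \right)} = 263 - 0 = 263 + 0 = 263$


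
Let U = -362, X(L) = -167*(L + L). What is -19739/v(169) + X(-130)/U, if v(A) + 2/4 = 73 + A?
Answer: -17631448/87423 ≈ -201.68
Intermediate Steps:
v(A) = 145/2 + A (v(A) = -1/2 + (73 + A) = 145/2 + A)
X(L) = -334*L
-19739/v(169) + X(-130)/U = -19739/(145/2 + 169) - 334*(-130)/(-362) = -19739/483/2 + 43420*(-1/362) = -19739*2/483 - 21710/181 = -39478/483 - 21710/181 = -17631448/87423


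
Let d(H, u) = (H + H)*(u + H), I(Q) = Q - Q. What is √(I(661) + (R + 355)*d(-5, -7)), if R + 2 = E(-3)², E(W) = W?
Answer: 4*√2715 ≈ 208.42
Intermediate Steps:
I(Q) = 0
d(H, u) = 2*H*(H + u) (d(H, u) = (2*H)*(H + u) = 2*H*(H + u))
R = 7 (R = -2 + (-3)² = -2 + 9 = 7)
√(I(661) + (R + 355)*d(-5, -7)) = √(0 + (7 + 355)*(2*(-5)*(-5 - 7))) = √(0 + 362*(2*(-5)*(-12))) = √(0 + 362*120) = √(0 + 43440) = √43440 = 4*√2715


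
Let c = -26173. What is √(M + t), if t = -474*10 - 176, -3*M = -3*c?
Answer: I*√31089 ≈ 176.32*I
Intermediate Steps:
M = -26173 (M = -(-1)*(-26173) = -⅓*78519 = -26173)
t = -4916 (t = -79*60 - 176 = -4740 - 176 = -4916)
√(M + t) = √(-26173 - 4916) = √(-31089) = I*√31089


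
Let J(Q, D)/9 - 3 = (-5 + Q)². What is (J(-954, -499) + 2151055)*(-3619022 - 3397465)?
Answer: -73169406914757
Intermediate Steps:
J(Q, D) = 27 + 9*(-5 + Q)²
(J(-954, -499) + 2151055)*(-3619022 - 3397465) = ((27 + 9*(-5 - 954)²) + 2151055)*(-3619022 - 3397465) = ((27 + 9*(-959)²) + 2151055)*(-7016487) = ((27 + 9*919681) + 2151055)*(-7016487) = ((27 + 8277129) + 2151055)*(-7016487) = (8277156 + 2151055)*(-7016487) = 10428211*(-7016487) = -73169406914757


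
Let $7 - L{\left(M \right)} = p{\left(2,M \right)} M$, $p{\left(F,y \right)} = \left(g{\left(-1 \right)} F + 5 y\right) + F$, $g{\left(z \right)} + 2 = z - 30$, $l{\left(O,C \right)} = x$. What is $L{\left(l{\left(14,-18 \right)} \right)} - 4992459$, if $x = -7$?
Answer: $-4993145$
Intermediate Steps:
$l{\left(O,C \right)} = -7$
$g{\left(z \right)} = -32 + z$ ($g{\left(z \right)} = -2 + \left(z - 30\right) = -2 + \left(-30 + z\right) = -32 + z$)
$p{\left(F,y \right)} = - 32 F + 5 y$ ($p{\left(F,y \right)} = \left(\left(-32 - 1\right) F + 5 y\right) + F = \left(- 33 F + 5 y\right) + F = - 32 F + 5 y$)
$L{\left(M \right)} = 7 - M \left(-64 + 5 M\right)$ ($L{\left(M \right)} = 7 - \left(\left(-32\right) 2 + 5 M\right) M = 7 - \left(-64 + 5 M\right) M = 7 - M \left(-64 + 5 M\right)$)
$L{\left(l{\left(14,-18 \right)} \right)} - 4992459 = \left(7 - - 7 \left(-64 + 5 \left(-7\right)\right)\right) - 4992459 = \left(7 - - 7 \left(-64 - 35\right)\right) - 4992459 = \left(7 - \left(-7\right) \left(-99\right)\right) - 4992459 = \left(7 - 693\right) - 4992459 = -686 - 4992459 = -4993145$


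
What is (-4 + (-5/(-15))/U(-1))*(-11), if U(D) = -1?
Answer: 143/3 ≈ 47.667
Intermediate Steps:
(-4 + (-5/(-15))/U(-1))*(-11) = (-4 - 5/(-15)/(-1))*(-11) = (-4 - 5*(-1/15)*(-1))*(-11) = (-4 + (⅓)*(-1))*(-11) = (-4 - ⅓)*(-11) = -13/3*(-11) = 143/3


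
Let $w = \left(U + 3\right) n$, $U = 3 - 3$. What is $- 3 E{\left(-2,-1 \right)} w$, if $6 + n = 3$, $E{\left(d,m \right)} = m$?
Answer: $-27$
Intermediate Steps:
$U = 0$
$n = -3$ ($n = -6 + 3 = -3$)
$w = -9$ ($w = \left(0 + 3\right) \left(-3\right) = 3 \left(-3\right) = -9$)
$- 3 E{\left(-2,-1 \right)} w = \left(-3\right) \left(-1\right) \left(-9\right) = 3 \left(-9\right) = -27$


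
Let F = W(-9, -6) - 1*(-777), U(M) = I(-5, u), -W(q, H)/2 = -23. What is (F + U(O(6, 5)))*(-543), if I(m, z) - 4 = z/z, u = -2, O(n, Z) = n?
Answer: -449604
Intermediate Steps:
W(q, H) = 46 (W(q, H) = -2*(-23) = 46)
I(m, z) = 5 (I(m, z) = 4 + z/z = 4 + 1 = 5)
U(M) = 5
F = 823 (F = 46 - 1*(-777) = 46 + 777 = 823)
(F + U(O(6, 5)))*(-543) = (823 + 5)*(-543) = 828*(-543) = -449604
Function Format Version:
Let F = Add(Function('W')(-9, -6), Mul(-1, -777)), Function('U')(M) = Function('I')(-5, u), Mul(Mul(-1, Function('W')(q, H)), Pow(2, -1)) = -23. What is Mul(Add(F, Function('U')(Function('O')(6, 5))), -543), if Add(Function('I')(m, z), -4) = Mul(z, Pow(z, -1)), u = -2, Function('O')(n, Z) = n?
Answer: -449604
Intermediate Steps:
Function('W')(q, H) = 46 (Function('W')(q, H) = Mul(-2, -23) = 46)
Function('I')(m, z) = 5 (Function('I')(m, z) = Add(4, Mul(z, Pow(z, -1))) = Add(4, 1) = 5)
Function('U')(M) = 5
F = 823 (F = Add(46, Mul(-1, -777)) = Add(46, 777) = 823)
Mul(Add(F, Function('U')(Function('O')(6, 5))), -543) = Mul(Add(823, 5), -543) = Mul(828, -543) = -449604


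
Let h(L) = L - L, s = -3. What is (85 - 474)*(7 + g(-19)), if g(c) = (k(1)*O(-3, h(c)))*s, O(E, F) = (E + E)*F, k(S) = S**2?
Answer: -2723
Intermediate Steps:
h(L) = 0
O(E, F) = 2*E*F (O(E, F) = (2*E)*F = 2*E*F)
g(c) = 0 (g(c) = (1**2*(2*(-3)*0))*(-3) = (1*0)*(-3) = 0*(-3) = 0)
(85 - 474)*(7 + g(-19)) = (85 - 474)*(7 + 0) = -389*7 = -2723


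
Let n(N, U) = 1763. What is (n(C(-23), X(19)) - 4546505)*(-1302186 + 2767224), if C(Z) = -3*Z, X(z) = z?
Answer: -6658219730196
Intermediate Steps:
(n(C(-23), X(19)) - 4546505)*(-1302186 + 2767224) = (1763 - 4546505)*(-1302186 + 2767224) = -4544742*1465038 = -6658219730196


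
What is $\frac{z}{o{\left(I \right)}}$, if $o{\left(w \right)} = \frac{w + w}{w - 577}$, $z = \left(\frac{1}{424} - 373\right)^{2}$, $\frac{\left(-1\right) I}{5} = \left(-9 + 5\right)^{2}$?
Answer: $\frac{16432712392257}{28764160} \approx 5.7129 \cdot 10^{5}$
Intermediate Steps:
$I = -80$ ($I = - 5 \left(-9 + 5\right)^{2} = - 5 \left(-4\right)^{2} = \left(-5\right) 16 = -80$)
$z = \frac{25011738801}{179776}$ ($z = \left(\frac{1}{424} - 373\right)^{2} = \left(- \frac{158151}{424}\right)^{2} = \frac{25011738801}{179776} \approx 1.3913 \cdot 10^{5}$)
$o{\left(w \right)} = \frac{2 w}{-577 + w}$
$\frac{z}{o{\left(I \right)}} = \frac{25011738801}{179776 \cdot 2 \left(-80\right) \frac{1}{-577 - 80}} = \frac{25011738801}{179776 \cdot 2 \left(-80\right) \frac{1}{-657}} = \frac{25011738801}{179776 \cdot 2 \left(-80\right) \left(- \frac{1}{657}\right)} = \frac{25011738801}{179776 \cdot \frac{160}{657}} = \frac{25011738801}{179776} \cdot \frac{657}{160} = \frac{16432712392257}{28764160}$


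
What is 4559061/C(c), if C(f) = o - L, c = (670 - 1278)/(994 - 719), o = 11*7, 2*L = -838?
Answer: 4559061/496 ≈ 9191.7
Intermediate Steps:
L = -419 (L = (½)*(-838) = -419)
o = 77
c = -608/275 ≈ -2.2109
C(f) = 496 (C(f) = 77 - 1*(-419) = 77 + 419 = 496)
4559061/C(c) = 4559061/496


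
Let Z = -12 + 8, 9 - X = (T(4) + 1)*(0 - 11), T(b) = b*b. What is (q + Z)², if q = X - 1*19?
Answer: 29929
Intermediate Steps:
T(b) = b²
X = 196 (X = 9 - (4² + 1)*(0 - 11) = 9 - (16 + 1)*(-11) = 9 - 17*(-11) = 9 - 1*(-187) = 9 + 187 = 196)
q = 177 (q = 196 - 1*19 = 196 - 19 = 177)
Z = -4
(q + Z)² = (177 - 4)² = 173² = 29929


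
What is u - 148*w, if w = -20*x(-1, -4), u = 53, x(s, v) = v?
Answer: -11787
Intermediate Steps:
w = 80 (w = -20*(-4) = 80)
u - 148*w = 53 - 148*80 = 53 - 11840 = -11787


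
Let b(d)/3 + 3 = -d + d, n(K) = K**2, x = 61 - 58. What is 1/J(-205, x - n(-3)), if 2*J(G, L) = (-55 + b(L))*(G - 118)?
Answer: 1/10336 ≈ 9.6749e-5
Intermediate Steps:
x = 3
b(d) = -9 (b(d) = -9 + 3*(-d + d) = -9 + 3*0 = -9 + 0 = -9)
J(G, L) = 3776 - 32*G (J(G, L) = ((-55 - 9)*(G - 118))/2 = (-64*(-118 + G))/2 = (7552 - 64*G)/2 = 3776 - 32*G)
1/J(-205, x - n(-3)) = 1/(3776 - 32*(-205)) = 1/(3776 + 6560) = 1/10336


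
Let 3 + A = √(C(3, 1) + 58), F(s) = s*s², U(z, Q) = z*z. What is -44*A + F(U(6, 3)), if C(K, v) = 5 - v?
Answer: 46788 - 44*√62 ≈ 46442.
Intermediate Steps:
U(z, Q) = z²
F(s) = s³
A = -3 + √62 (A = -3 + √((5 - 1*1) + 58) = -3 + √((5 - 1) + 58) = -3 + √(4 + 58) = -3 + √62 ≈ 4.8740)
-44*A + F(U(6, 3)) = -44*(-3 + √62) + (6²)³ = (132 - 44*√62) + 36³ = (132 - 44*√62) + 46656 = 46788 - 44*√62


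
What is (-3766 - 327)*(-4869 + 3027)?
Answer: 7539306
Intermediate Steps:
(-3766 - 327)*(-4869 + 3027) = -4093*(-1842) = 7539306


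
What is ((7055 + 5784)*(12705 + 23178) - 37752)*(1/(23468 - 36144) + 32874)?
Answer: 191963709986891955/12676 ≈ 1.5144e+13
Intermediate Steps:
((7055 + 5784)*(12705 + 23178) - 37752)*(1/(23468 - 36144) + 32874) = (12839*35883 - 37752)*(1/(-12676) + 32874) = (460701837 - 37752)*(-1/12676 + 32874) = 460664085*(416710823/12676) = 191963709986891955/12676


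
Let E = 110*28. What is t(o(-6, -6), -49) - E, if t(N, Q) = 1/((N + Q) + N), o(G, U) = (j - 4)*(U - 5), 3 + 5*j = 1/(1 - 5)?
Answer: -1641630/533 ≈ -3080.0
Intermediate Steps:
j = -13/20 (j = -⅗ + 1/(5*(1 - 5)) = -⅗ + (⅕)/(-4) = -⅗ + (⅕)*(-¼) = -⅗ - 1/20 = -13/20 ≈ -0.65000)
o(G, U) = 93/4 - 93*U/20 (o(G, U) = (-13/20 - 4)*(U - 5) = -93*(-5 + U)/20 = 93/4 - 93*U/20)
t(N, Q) = 1/(Q + 2*N)
E = 3080
t(o(-6, -6), -49) - E = 1/(-49 + 2*(93/4 - 93/20*(-6))) - 1*3080 = 1/(-49 + 2*(93/4 + 279/10)) - 3080 = 1/(-49 + 2*(1023/20)) - 3080 = 1/(-49 + 1023/10) - 3080 = 1/(533/10) - 3080 = 10/533 - 3080 = -1641630/533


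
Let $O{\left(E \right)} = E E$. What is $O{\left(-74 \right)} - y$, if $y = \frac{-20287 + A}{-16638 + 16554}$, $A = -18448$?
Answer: $\frac{421249}{84} \approx 5014.9$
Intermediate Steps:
$O{\left(E \right)} = E^{2}$
$y = \frac{38735}{84}$ ($y = \frac{-20287 - 18448}{-16638 + 16554} = - \frac{38735}{-84} = \left(-38735\right) \left(- \frac{1}{84}\right) = \frac{38735}{84} \approx 461.13$)
$O{\left(-74 \right)} - y = \left(-74\right)^{2} - \frac{38735}{84} = 5476 - \frac{38735}{84} = \frac{421249}{84}$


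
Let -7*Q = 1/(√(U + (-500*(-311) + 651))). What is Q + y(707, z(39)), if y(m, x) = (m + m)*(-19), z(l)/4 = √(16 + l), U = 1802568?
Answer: -26866 - √1958719/13711033 ≈ -26866.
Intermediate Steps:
z(l) = 4*√(16 + l)
Q = -√1958719/13711033 (Q = -1/(7*√(1802568 + (-500*(-311) + 651))) = -1/(7*√(1802568 + (155500 + 651))) = -1/(7*√(1802568 + 156151)) = -√1958719/1958719/7 = -√1958719/13711033 ≈ -0.00010207)
y(m, x) = -38*m (y(m, x) = (2*m)*(-19) = -38*m)
Q + y(707, z(39)) = -√1958719/13711033 - 38*707 = -√1958719/13711033 - 26866 = -26866 - √1958719/13711033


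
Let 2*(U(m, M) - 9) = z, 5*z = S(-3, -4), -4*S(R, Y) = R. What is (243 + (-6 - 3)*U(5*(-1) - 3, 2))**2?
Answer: 41641209/1600 ≈ 26026.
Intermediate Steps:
S(R, Y) = -R/4
z = 3/20 (z = (-1/4*(-3))/5 = (1/5)*(3/4) = 3/20 ≈ 0.15000)
U(m, M) = 363/40 (U(m, M) = 9 + (1/2)*(3/20) = 9 + 3/40 = 363/40)
(243 + (-6 - 3)*U(5*(-1) - 3, 2))**2 = (243 + (-6 - 3)*(363/40))**2 = (243 - 9*363/40)**2 = (243 - 3267/40)**2 = (6453/40)**2 = 41641209/1600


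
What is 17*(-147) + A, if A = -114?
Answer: -2613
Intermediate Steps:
17*(-147) + A = 17*(-147) - 114 = -2499 - 114 = -2613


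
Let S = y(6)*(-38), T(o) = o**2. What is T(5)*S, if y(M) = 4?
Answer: -3800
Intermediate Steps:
S = -152 (S = 4*(-38) = -152)
T(5)*S = 5**2*(-152) = 25*(-152) = -3800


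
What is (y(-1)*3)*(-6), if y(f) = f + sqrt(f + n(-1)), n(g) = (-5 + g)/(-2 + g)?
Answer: 0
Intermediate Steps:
n(g) = (-5 + g)/(-2 + g)
y(f) = f + sqrt(2 + f) (y(f) = f + sqrt(f + (-5 - 1)/(-2 - 1)) = f + sqrt(f - 6/(-3)) = f + sqrt(f - 1/3*(-6)) = f + sqrt(f + 2) = f + sqrt(2 + f))
(y(-1)*3)*(-6) = ((-1 + sqrt(2 - 1))*3)*(-6) = ((-1 + sqrt(1))*3)*(-6) = ((-1 + 1)*3)*(-6) = (0*3)*(-6) = 0*(-6) = 0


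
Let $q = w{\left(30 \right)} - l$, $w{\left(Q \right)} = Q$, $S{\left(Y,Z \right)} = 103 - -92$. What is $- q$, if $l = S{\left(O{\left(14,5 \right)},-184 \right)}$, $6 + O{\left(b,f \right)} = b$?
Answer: $165$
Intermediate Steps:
$O{\left(b,f \right)} = -6 + b$
$S{\left(Y,Z \right)} = 195$ ($S{\left(Y,Z \right)} = 103 + 92 = 195$)
$l = 195$
$q = -165$ ($q = 30 - 195 = -165$)
$- q = \left(-1\right) \left(-165\right) = 165$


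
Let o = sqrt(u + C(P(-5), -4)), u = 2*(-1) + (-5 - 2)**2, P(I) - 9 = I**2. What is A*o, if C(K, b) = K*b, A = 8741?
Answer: 8741*I*sqrt(89) ≈ 82462.0*I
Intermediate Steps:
P(I) = 9 + I**2
u = 47 (u = -2 + (-7)**2 = -2 + 49 = 47)
o = I*sqrt(89) (o = sqrt(47 + (9 + (-5)**2)*(-4)) = sqrt(47 + (9 + 25)*(-4)) = sqrt(47 + 34*(-4)) = sqrt(47 - 136) = sqrt(-89) = I*sqrt(89) ≈ 9.434*I)
A*o = 8741*(I*sqrt(89)) = 8741*I*sqrt(89)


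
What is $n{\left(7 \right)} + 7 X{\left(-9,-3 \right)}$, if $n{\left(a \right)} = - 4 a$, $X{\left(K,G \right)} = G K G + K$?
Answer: $-658$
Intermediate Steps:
$X{\left(K,G \right)} = K + K G^{2}$ ($X{\left(K,G \right)} = K G^{2} + K = K + K G^{2}$)
$n{\left(7 \right)} + 7 X{\left(-9,-3 \right)} = \left(-4\right) 7 + 7 \left(- 9 \left(1 + \left(-3\right)^{2}\right)\right) = -28 + 7 \left(- 9 \left(1 + 9\right)\right) = -28 + 7 \left(\left(-9\right) 10\right) = -28 + 7 \left(-90\right) = -28 - 630 = -658$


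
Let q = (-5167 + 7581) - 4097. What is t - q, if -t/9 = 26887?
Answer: -240300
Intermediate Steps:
t = -241983 (t = -9*26887 = -241983)
q = -1683 (q = 2414 - 4097 = -1683)
t - q = -241983 - 1*(-1683) = -241983 + 1683 = -240300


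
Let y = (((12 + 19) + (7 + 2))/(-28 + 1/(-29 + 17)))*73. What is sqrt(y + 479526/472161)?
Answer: 13*I*sqrt(1713886826043226)/53039419 ≈ 10.147*I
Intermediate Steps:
y = -35040/337 (y = ((31 + 9)/(-28 + 1/(-12)))*73 = (40/(-28 - 1/12))*73 = (40/(-337/12))*73 = (40*(-12/337))*73 = -480/337*73 = -35040/337 ≈ -103.98)
sqrt(y + 479526/472161) = sqrt(-35040/337 + 479526/472161) = sqrt(-35040/337 + 479526*(1/472161)) = sqrt(-35040/337 + 159842/157387) = sqrt(-5460973726/53039419) = 13*I*sqrt(1713886826043226)/53039419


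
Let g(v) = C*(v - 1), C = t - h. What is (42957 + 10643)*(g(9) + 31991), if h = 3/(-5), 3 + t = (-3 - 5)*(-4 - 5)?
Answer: 1744562080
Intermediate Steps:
t = 69 (t = -3 + (-3 - 5)*(-4 - 5) = -3 - 8*(-9) = -3 + 72 = 69)
h = -3/5 (h = 3*(-1/5) = -3/5 ≈ -0.60000)
C = 348/5 (C = 69 - 1*(-3/5) = 69 + 3/5 = 348/5 ≈ 69.600)
g(v) = -348/5 + 348*v/5 (g(v) = 348*(v - 1)/5 = 348*(-1 + v)/5 = -348/5 + 348*v/5)
(42957 + 10643)*(g(9) + 31991) = (42957 + 10643)*((-348/5 + (348/5)*9) + 31991) = 53600*((-348/5 + 3132/5) + 31991) = 53600*(2784/5 + 31991) = 53600*(162739/5) = 1744562080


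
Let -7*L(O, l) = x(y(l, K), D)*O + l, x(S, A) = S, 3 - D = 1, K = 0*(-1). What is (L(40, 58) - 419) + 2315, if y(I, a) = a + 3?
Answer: 13094/7 ≈ 1870.6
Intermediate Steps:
K = 0
y(I, a) = 3 + a
D = 2 (D = 3 - 1*1 = 3 - 1 = 2)
L(O, l) = -3*O/7 - l/7 (L(O, l) = -((3 + 0)*O + l)/7 = -(3*O + l)/7 = -(l + 3*O)/7 = -3*O/7 - l/7)
(L(40, 58) - 419) + 2315 = ((-3/7*40 - 1/7*58) - 419) + 2315 = ((-120/7 - 58/7) - 419) + 2315 = (-178/7 - 419) + 2315 = -3111/7 + 2315 = 13094/7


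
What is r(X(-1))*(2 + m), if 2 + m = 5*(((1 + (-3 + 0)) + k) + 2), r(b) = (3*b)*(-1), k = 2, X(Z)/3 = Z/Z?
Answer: -90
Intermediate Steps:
X(Z) = 3 (X(Z) = 3*(Z/Z) = 3*1 = 3)
r(b) = -3*b
m = 8 (m = -2 + 5*(((1 + (-3 + 0)) + 2) + 2) = -2 + 5*(((1 - 3) + 2) + 2) = -2 + 5*((-2 + 2) + 2) = -2 + 5*(0 + 2) = -2 + 5*2 = -2 + 10 = 8)
r(X(-1))*(2 + m) = (-3*3)*(2 + 8) = -9*10 = -90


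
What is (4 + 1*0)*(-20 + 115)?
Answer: 380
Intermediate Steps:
(4 + 1*0)*(-20 + 115) = (4 + 0)*95 = 4*95 = 380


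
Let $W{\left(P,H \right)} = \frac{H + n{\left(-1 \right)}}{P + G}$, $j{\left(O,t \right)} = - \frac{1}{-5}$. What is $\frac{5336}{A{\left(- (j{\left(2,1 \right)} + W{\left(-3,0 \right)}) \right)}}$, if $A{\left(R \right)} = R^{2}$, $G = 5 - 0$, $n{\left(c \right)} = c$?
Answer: $\frac{533600}{9} \approx 59289.0$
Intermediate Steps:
$j{\left(O,t \right)} = \frac{1}{5}$ ($j{\left(O,t \right)} = \left(-1\right) \left(- \frac{1}{5}\right) = \frac{1}{5}$)
$G = 5$ ($G = 5 + 0 = 5$)
$W{\left(P,H \right)} = \frac{-1 + H}{5 + P}$ ($W{\left(P,H \right)} = \frac{H - 1}{P + 5} = \frac{-1 + H}{5 + P}$)
$\frac{5336}{A{\left(- (j{\left(2,1 \right)} + W{\left(-3,0 \right)}) \right)}} = \frac{5336}{\left(- (\frac{1}{5} + \frac{-1 + 0}{5 - 3})\right)^{2}} = \frac{5336}{\left(- (\frac{1}{5} + \frac{1}{2} \left(-1\right))\right)^{2}} = \frac{5336}{\left(- (\frac{1}{5} - \frac{1}{2})\right)^{2}} = \frac{5336}{\left(\left(-1\right) \left(- \frac{3}{10}\right)\right)^{2}} = \frac{5336}{\left(\frac{3}{10}\right)^{2}} = \frac{5336}{\frac{9}{100}} = 5336 \cdot \frac{100}{9} = \frac{533600}{9}$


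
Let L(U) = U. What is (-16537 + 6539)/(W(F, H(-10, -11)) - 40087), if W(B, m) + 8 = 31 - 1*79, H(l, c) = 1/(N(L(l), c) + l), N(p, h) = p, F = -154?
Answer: 9998/40143 ≈ 0.24906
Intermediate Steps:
H(l, c) = 1/(2*l) (H(l, c) = 1/(l + l) = 1/(2*l))
W(B, m) = -56 (W(B, m) = -8 + (31 - 1*79) = -8 + (31 - 79) = -8 - 48 = -56)
(-16537 + 6539)/(W(F, H(-10, -11)) - 40087) = (-16537 + 6539)/(-56 - 40087) = -9998/(-40143) = -9998*(-1/40143) = 9998/40143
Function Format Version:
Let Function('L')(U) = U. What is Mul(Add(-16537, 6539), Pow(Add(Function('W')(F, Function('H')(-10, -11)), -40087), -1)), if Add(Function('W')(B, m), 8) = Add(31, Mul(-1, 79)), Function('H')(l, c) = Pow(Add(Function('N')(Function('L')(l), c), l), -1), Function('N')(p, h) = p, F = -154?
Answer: Rational(9998, 40143) ≈ 0.24906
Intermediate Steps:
Function('H')(l, c) = Mul(Rational(1, 2), Pow(l, -1)) (Function('H')(l, c) = Pow(Add(l, l), -1) = Pow(Mul(2, l), -1) = Mul(Rational(1, 2), Pow(l, -1)))
Function('W')(B, m) = -56 (Function('W')(B, m) = Add(-8, Add(31, Mul(-1, 79))) = Add(-8, Add(31, -79)) = Add(-8, -48) = -56)
Mul(Add(-16537, 6539), Pow(Add(Function('W')(F, Function('H')(-10, -11)), -40087), -1)) = Mul(Add(-16537, 6539), Pow(Add(-56, -40087), -1)) = Mul(-9998, Pow(-40143, -1)) = Mul(-9998, Rational(-1, 40143)) = Rational(9998, 40143)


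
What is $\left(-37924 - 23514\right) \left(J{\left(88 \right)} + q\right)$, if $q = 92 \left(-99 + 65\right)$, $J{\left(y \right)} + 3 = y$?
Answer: $186955834$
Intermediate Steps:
$J{\left(y \right)} = -3 + y$
$q = -3128$ ($q = 92 \left(-34\right) = -3128$)
$\left(-37924 - 23514\right) \left(J{\left(88 \right)} + q\right) = \left(-37924 - 23514\right) \left(\left(-3 + 88\right) - 3128\right) = - 61438 \left(85 - 3128\right) = \left(-61438\right) \left(-3043\right) = 186955834$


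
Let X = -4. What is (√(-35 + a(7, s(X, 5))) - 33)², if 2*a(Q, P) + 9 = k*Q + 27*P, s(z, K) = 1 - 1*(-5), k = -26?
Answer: 2079/2 - 99*I*√22 ≈ 1039.5 - 464.35*I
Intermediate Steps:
s(z, K) = 6 (s(z, K) = 1 + 5 = 6)
a(Q, P) = -9/2 - 13*Q + 27*P/2 (a(Q, P) = -9/2 + (-26*Q + 27*P)/2 = -9/2 + (-13*Q + 27*P/2) = -9/2 - 13*Q + 27*P/2)
(√(-35 + a(7, s(X, 5))) - 33)² = (√(-35 + (-9/2 - 13*7 + (27/2)*6)) - 33)² = (√(-35 + (-9/2 - 91 + 81)) - 33)² = (√(-35 - 29/2) - 33)² = (√(-99/2) - 33)² = (3*I*√22/2 - 33)² = (-33 + 3*I*√22/2)²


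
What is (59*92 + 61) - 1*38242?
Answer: -32753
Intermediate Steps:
(59*92 + 61) - 1*38242 = (5428 + 61) - 38242 = 5489 - 38242 = -32753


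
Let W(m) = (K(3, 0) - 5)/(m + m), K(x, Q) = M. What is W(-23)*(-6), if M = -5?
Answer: -30/23 ≈ -1.3043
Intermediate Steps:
K(x, Q) = -5
W(m) = -5/m (W(m) = (-5 - 5)/(m + m) = -10*1/(2*m) = -5/m)
W(-23)*(-6) = -5/(-23)*(-6) = -5*(-1/23)*(-6) = (5/23)*(-6) = -30/23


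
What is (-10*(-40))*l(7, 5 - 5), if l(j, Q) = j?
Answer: 2800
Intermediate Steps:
(-10*(-40))*l(7, 5 - 5) = -10*(-40)*7 = 400*7 = 2800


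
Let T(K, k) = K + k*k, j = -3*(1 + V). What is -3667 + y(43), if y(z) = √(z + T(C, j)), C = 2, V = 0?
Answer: -3667 + 3*√6 ≈ -3659.7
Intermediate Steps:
j = -3 (j = -3*(1 + 0) = -3*1 = -3)
T(K, k) = K + k²
y(z) = √(11 + z) (y(z) = √(z + (2 + (-3)²)) = √(z + (2 + 9)) = √(z + 11) = √(11 + z))
-3667 + y(43) = -3667 + √(11 + 43) = -3667 + √54 = -3667 + 3*√6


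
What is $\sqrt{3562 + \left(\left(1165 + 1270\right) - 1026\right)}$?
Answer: $\sqrt{4971} \approx 70.505$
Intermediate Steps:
$\sqrt{3562 + \left(\left(1165 + 1270\right) - 1026\right)} = \sqrt{3562 + \left(2435 - 1026\right)} = \sqrt{3562 + 1409} = \sqrt{4971}$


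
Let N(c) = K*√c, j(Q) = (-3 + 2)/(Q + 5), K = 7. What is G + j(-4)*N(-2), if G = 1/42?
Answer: 1/42 - 7*I*√2 ≈ 0.02381 - 9.8995*I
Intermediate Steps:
j(Q) = -1/(5 + Q)
N(c) = 7*√c
G = 1/42 ≈ 0.023810
G + j(-4)*N(-2) = 1/42 + (-1/(5 - 4))*(7*√(-2)) = 1/42 + (-1/1)*(7*(I*√2)) = 1/42 + (-1*1)*(7*I*√2) = 1/42 - 7*I*√2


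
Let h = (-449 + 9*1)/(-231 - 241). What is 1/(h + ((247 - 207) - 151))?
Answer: -59/6494 ≈ -0.0090853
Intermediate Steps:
h = 55/59 (h = (-449 + 9)/(-472) = -440*(-1/472) = 55/59 ≈ 0.93220)
1/(h + ((247 - 207) - 151)) = 1/(55/59 + ((247 - 207) - 151)) = 1/(55/59 + (40 - 151)) = 1/(55/59 - 111) = 1/(-6494/59) = -59/6494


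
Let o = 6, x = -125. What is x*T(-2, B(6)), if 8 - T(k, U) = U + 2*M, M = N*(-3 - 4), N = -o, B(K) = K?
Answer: 10250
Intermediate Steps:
N = -6 (N = -1*6 = -6)
M = 42 (M = -6*(-3 - 4) = -6*(-7) = 42)
T(k, U) = -76 - U (T(k, U) = 8 - (U + 2*42) = 8 - (U + 84) = 8 - (84 + U) = 8 + (-84 - U) = -76 - U)
x*T(-2, B(6)) = -125*(-76 - 1*6) = -125*(-76 - 6) = -125*(-82) = 10250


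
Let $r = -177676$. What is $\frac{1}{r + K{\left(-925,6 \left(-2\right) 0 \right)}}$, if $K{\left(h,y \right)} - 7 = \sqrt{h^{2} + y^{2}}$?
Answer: $- \frac{1}{176744} \approx -5.6579 \cdot 10^{-6}$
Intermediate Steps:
$K{\left(h,y \right)} = 7 + \sqrt{h^{2} + y^{2}}$
$\frac{1}{r + K{\left(-925,6 \left(-2\right) 0 \right)}} = \frac{1}{-177676 + \left(7 + \sqrt{\left(-925\right)^{2} + \left(6 \left(-2\right) 0\right)^{2}}\right)} = \frac{1}{-177676 + \left(7 + \sqrt{855625 + \left(\left(-12\right) 0\right)^{2}}\right)} = \frac{1}{-177676 + \left(7 + \sqrt{855625 + 0^{2}}\right)} = \frac{1}{-177676 + \left(7 + \sqrt{855625 + 0}\right)} = \frac{1}{-177676 + \left(7 + \sqrt{855625}\right)} = \frac{1}{-177676 + \left(7 + 925\right)} = \frac{1}{-177676 + 932} = \frac{1}{-176744} = - \frac{1}{176744}$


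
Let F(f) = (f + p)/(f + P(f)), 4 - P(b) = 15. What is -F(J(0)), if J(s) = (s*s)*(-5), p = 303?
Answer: 303/11 ≈ 27.545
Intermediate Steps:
J(s) = -5*s**2 (J(s) = s**2*(-5) = -5*s**2)
P(b) = -11 (P(b) = 4 - 1*15 = 4 - 15 = -11)
F(f) = (303 + f)/(-11 + f) (F(f) = (f + 303)/(f - 11) = (303 + f)/(-11 + f))
-F(J(0)) = -(303 - 5*0**2)/(-11 - 5*0**2) = -(303 - 5*0)/(-11 - 5*0) = -(303 + 0)/(-11 + 0) = -303/(-11) = -(-1)*303/11 = -1*(-303/11) = 303/11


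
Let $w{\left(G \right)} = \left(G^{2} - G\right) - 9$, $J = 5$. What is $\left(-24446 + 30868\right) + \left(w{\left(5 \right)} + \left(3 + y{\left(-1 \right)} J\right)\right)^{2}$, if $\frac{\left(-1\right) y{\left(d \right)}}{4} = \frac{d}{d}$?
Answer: $6458$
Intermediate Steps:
$y{\left(d \right)} = -4$ ($y{\left(d \right)} = - 4 \frac{d}{d} = \left(-4\right) 1 = -4$)
$w{\left(G \right)} = -9 + G^{2} - G$
$\left(-24446 + 30868\right) + \left(w{\left(5 \right)} + \left(3 + y{\left(-1 \right)} J\right)\right)^{2} = \left(-24446 + 30868\right) + \left(\left(-9 + 5^{2} - 5\right) + \left(3 - 20\right)\right)^{2} = 6422 + \left(\left(-9 + 25 - 5\right) + \left(3 - 20\right)\right)^{2} = 6422 + \left(11 - 17\right)^{2} = 6422 + \left(-6\right)^{2} = 6422 + 36 = 6458$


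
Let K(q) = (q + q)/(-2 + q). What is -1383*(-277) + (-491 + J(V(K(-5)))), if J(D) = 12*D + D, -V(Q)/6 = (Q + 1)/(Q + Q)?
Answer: 3825337/10 ≈ 3.8253e+5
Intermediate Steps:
K(q) = 2*q/(-2 + q) (K(q) = (2*q)/(-2 + q) = 2*q/(-2 + q))
V(Q) = -3*(1 + Q)/Q (V(Q) = -6*(Q + 1)/(Q + Q) = -6*(1 + Q)/(2*Q) = -6*(1 + Q)*1/(2*Q) = -3*(1 + Q)/Q)
J(D) = 13*D
-1383*(-277) + (-491 + J(V(K(-5)))) = -1383*(-277) + (-491 + 13*(-3 - 3/(2*(-5)/(-2 - 5)))) = 383091 + (-491 + 13*(-3 - 3/(2*(-5)/(-7)))) = 383091 + (-491 + 13*(-3 - 3/(2*(-5)*(-⅐)))) = 383091 + (-491 + 13*(-3 - 3/10/7)) = 383091 + (-491 + 13*(-3 - 3*7/10)) = 383091 + (-491 + 13*(-3 - 21/10)) = 383091 + (-491 + 13*(-51/10)) = 383091 + (-491 - 663/10) = 383091 - 5573/10 = 3825337/10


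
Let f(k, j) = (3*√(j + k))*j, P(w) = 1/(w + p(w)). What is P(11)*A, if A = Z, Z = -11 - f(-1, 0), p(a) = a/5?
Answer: -⅚ ≈ -0.83333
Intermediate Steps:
p(a) = a/5 (p(a) = a*(⅕) = a/5)
P(w) = 5/(6*w) (P(w) = 1/(w + w/5) = 1/(6*w/5) = 5/(6*w))
f(k, j) = 3*j*√(j + k)
Z = -11 (Z = -11 - 3*0*√(0 - 1) = -11 - 3*0*√(-1) = -11 - 3*0*I = -11 - 1*0 = -11 + 0 = -11)
A = -11
P(11)*A = ((⅚)/11)*(-11) = ((⅚)*(1/11))*(-11) = (5/66)*(-11) = -⅚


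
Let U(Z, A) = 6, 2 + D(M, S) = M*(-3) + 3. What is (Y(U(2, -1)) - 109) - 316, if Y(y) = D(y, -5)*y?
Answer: -527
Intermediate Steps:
D(M, S) = 1 - 3*M (D(M, S) = -2 + (M*(-3) + 3) = -2 + (-3*M + 3) = -2 + (3 - 3*M) = 1 - 3*M)
Y(y) = y*(1 - 3*y) (Y(y) = (1 - 3*y)*y = y*(1 - 3*y))
(Y(U(2, -1)) - 109) - 316 = (6*(1 - 3*6) - 109) - 316 = (6*(1 - 18) - 109) - 316 = (6*(-17) - 109) - 316 = (-102 - 109) - 316 = -211 - 316 = -527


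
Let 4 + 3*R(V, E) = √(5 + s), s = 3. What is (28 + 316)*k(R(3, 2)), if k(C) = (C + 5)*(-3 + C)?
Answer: -5160 - 1376*√2/9 ≈ -5376.2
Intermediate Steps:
R(V, E) = -4/3 + 2*√2/3 (R(V, E) = -4/3 + √(5 + 3)/3 = -4/3 + √8/3 = -4/3 + (2*√2)/3 = -4/3 + 2*√2/3)
k(C) = (-3 + C)*(5 + C) (k(C) = (5 + C)*(-3 + C) = (-3 + C)*(5 + C))
(28 + 316)*k(R(3, 2)) = (28 + 316)*(-15 + (-4/3 + 2*√2/3)² + 2*(-4/3 + 2*√2/3)) = 344*(-15 + (-4/3 + 2*√2/3)² + (-8/3 + 4*√2/3)) = 344*(-53/3 + (-4/3 + 2*√2/3)² + 4*√2/3) = -18232/3 + 344*(-4/3 + 2*√2/3)² + 1376*√2/3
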